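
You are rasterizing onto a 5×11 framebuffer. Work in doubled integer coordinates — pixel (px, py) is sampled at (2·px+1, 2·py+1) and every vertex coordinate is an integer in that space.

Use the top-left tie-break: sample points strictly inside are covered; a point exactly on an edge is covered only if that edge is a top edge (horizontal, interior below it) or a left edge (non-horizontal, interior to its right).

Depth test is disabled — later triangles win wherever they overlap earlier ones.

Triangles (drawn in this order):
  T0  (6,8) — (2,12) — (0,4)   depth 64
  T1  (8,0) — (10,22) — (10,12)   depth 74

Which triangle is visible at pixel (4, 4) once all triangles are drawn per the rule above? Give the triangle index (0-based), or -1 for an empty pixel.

T0:
  2·area = 40
  edge (6, 8)→(2, 12): d=(-4,4) right/bottom  bias=-1
  edge (2, 12)→(0, 4): d=(-2,-8) top-left  bias=+0
  edge (0, 4)→(6, 8): d=(6,4) right/bottom  bias=-1
    (0,2)@(1, 5): e=[32,6,2] → X
    (1,2)@(3, 5): e=[24,22,-6] → .
    (4,2)@(9, 5): e=[0,70,-30] → .  [on edge]
    (0,3)@(1, 7): e=[24,2,14] → X
    (1,3)@(3, 7): e=[16,18,6] → X
    (2,3)@(5, 7): e=[8,34,-2] → .
    (3,3)@(7, 7): e=[0,50,-10] → .  [on edge]
    (0,4)@(1, 9): e=[16,-2,26] → .
    (1,4)@(3, 9): e=[8,14,18] → X
    (2,4)@(5, 9): e=[0,30,10] → .  [on edge]
    (1,5)@(3, 11): e=[0,10,30] → .  [on edge]
    (0,6)@(1, 13): e=[0,-10,50] → .  [on edge]
  covered (4 px):
    . . . . .
    . . . . .
    X . . . .
    X X . . .
    . X . . .
    . . . . .
    . . . . .
    . . . . .
    . . . . .
    . . . . .
    . . . . .
T1:
  2·area = 20  (B↔C swapped to make it positive)
  edge (8, 0)→(10, 12): d=(2,12) right/bottom  bias=-1
  edge (10, 12)→(10, 22): d=(0,10) right/bottom  bias=-1
  edge (10, 22)→(8, 0): d=(-2,-22) top-left  bias=+0
    (4,3)@(9, 7): e=[2,10,8] → X
    (4,4)@(9, 9): e=[6,10,4] → X
    (4,5)@(9, 11): e=[10,10,0] → X  [on edge]
    (4,6)@(9, 13): e=[14,10,-4] → .
  covered (3 px):
    . . . . .
    . . . . .
    . . . . .
    . . . . X
    . . . . X
    . . . . X
    . . . . .
    . . . . .
    . . . . .
    . . . . .
    . . . . .

Z-buffer (winner per pixel, '.' = empty):
  . . . . .
  . . . . .
  0 . . . .
  0 0 . . 1
  . 0 . . 1
  . . . . 1
  . . . . .
  . . . . .
  . . . . .
  . . . . .
  . . . . .

Result: 1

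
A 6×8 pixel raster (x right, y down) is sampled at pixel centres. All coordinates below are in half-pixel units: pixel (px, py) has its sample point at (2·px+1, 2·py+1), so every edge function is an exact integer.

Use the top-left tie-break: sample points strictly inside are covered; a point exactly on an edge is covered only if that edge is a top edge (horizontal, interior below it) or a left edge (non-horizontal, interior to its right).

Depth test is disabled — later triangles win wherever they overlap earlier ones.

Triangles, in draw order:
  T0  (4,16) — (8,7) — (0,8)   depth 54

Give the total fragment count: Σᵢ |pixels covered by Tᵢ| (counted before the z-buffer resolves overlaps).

T0:
  2·area = 68  (B↔C swapped to make it positive)
  edge (4, 16)→(0, 8): d=(-4,-8) top-left  bias=+0
  edge (0, 8)→(8, 7): d=(8,-1) top-left  bias=+0
  edge (8, 7)→(4, 16): d=(-4,9) right/bottom  bias=-1
    (0,4)@(1, 9): e=[4,9,55] → █
    (1,4)@(3, 9): e=[20,11,37] → █
    (2,4)@(5, 9): e=[36,13,19] → █
    (3,4)@(7, 9): e=[52,15,1] → █
    (4,4)@(9, 9): e=[68,17,-17] → ·
    (0,5)@(1, 11): e=[-4,25,47] → ·
    (1,5)@(3, 11): e=[12,27,29] → █
    (3,5)@(7, 11): e=[44,31,-7] → ·
    (1,6)@(3, 13): e=[4,43,21] → █
    (3,6)@(7, 13): e=[36,47,-15] → ·
    (1,7)@(3, 15): e=[-4,59,13] → ·
    (2,7)@(5, 15): e=[12,61,-5] → ·
  covered (8 px):
    · · · · · ·
    · · · · · ·
    · · · · · ·
    · · · · · ·
    █ █ █ █ · ·
    · █ █ · · ·
    · █ █ · · ·
    · · · · · ·

Answer: 8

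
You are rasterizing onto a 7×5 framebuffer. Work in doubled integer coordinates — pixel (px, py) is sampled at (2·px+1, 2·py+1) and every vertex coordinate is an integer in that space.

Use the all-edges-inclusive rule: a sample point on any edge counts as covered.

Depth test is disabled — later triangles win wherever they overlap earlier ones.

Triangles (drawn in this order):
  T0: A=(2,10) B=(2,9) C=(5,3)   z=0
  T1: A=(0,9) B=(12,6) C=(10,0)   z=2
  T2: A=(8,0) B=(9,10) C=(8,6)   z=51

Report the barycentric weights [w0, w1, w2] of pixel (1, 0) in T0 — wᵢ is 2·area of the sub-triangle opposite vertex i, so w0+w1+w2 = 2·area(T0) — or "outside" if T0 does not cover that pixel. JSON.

T0:
  2·area = 3
  edge (2, 10)→(2, 9): d=(0,-1) inclusive
  edge (2, 9)→(5, 3): d=(3,-6) inclusive
  edge (5, 3)→(2, 10): d=(-3,7) inclusive
    (2,1)@(5, 3): e=[3,0,0] → █  [on edge]
    (3,1)@(7, 3): e=[5,12,-14] → ·
    (2,2)@(5, 5): e=[3,6,-6] → ·
    (1,3)@(3, 7): e=[1,0,2] → █  [on edge]
    (2,3)@(5, 7): e=[3,12,-12] → ·
    (1,4)@(3, 9): e=[1,6,-4] → ·
  covered (2 px):
    · · · · · · ·
    · · █ · · · ·
    · · · · · · ·
    · █ · · · · ·
    · · · · · · ·
T1:
  2·area = 78  (B↔C swapped to make it positive)
  edge (0, 9)→(10, 0): d=(10,-9) inclusive
  edge (10, 0)→(12, 6): d=(2,6) inclusive
  edge (12, 6)→(0, 9): d=(-12,3) inclusive
    (4,0)@(9, 1): e=[1,8,69] → █
    (5,0)@(11, 1): e=[19,-4,63] → ·
    (3,1)@(7, 3): e=[3,24,51] → █
    (5,1)@(11, 3): e=[39,0,39] → █  [on edge]
    (6,1)@(13, 3): e=[57,-12,33] → ·
    (2,2)@(5, 5): e=[5,40,33] → █
    (6,2)@(13, 5): e=[77,-8,9] → ·
    (1,3)@(3, 7): e=[7,56,15] → █
    (4,3)@(9, 7): e=[61,20,-3] → ·
    (5,3)@(11, 7): e=[79,8,-9] → ·
    (1,4)@(3, 9): e=[27,60,-9] → ·
    (2,4)@(5, 9): e=[45,48,-15] → ·
    (6,4)@(13, 9): e=[117,0,-39] → ·  [on edge]
  covered (11 px):
    · · · · █ · ·
    · · · █ █ █ ·
    · · █ █ █ █ ·
    · █ █ █ · · ·
    · · · · · · ·
T2:
  2·area = 6
  edge (8, 0)→(9, 10): d=(1,10) inclusive
  edge (9, 10)→(8, 6): d=(-1,-4) inclusive
  edge (8, 6)→(8, 0): d=(0,-6) inclusive
  covered (0 px):
    · · · · · · ·
    · · · · · · ·
    · · · · · · ·
    · · · · · · ·
    · · · · · · ·

Final: "outside"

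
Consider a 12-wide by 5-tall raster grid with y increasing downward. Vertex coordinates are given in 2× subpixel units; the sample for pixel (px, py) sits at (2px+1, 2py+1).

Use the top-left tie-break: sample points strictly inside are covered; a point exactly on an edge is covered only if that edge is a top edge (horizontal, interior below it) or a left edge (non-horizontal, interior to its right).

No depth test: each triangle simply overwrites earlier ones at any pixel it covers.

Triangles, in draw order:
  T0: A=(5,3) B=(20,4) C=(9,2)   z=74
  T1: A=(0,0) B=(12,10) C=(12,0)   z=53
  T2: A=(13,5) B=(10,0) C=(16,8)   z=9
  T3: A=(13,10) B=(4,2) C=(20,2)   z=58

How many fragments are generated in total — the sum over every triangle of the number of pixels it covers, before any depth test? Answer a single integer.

T0:
  2·area = 19  (B↔C swapped to make it positive)
  edge (5, 3)→(9, 2): d=(4,-1) top-left  bias=+0
  edge (9, 2)→(20, 4): d=(11,2) right/bottom  bias=-1
  edge (20, 4)→(5, 3): d=(-15,-1) top-left  bias=+0
    (6,0)@(13, 1): e=[0,-19,38] → .  [on edge]
    (2,1)@(5, 3): e=[0,19,0] → X  [on edge]
    (3,1)@(7, 3): e=[2,15,2] → X
    (4,1)@(9, 3): e=[4,11,4] → X
    (5,1)@(11, 3): e=[6,7,6] → X
    (6,1)@(13, 3): e=[8,3,8] → X
    (7,1)@(15, 3): e=[10,-1,10] → .
    (2,2)@(5, 5): e=[8,41,-30] → .
    (3,2)@(7, 5): e=[10,37,-28] → .
    (4,2)@(9, 5): e=[12,33,-26] → .
    (5,2)@(11, 5): e=[14,29,-24] → .
    (6,2)@(13, 5): e=[16,25,-22] → .
  covered (5 px):
    . . . . . . . . . . . .
    . . X X X X X . . . . .
    . . . . . . . . . . . .
    . . . . . . . . . . . .
    . . . . . . . . . . . .
T1:
  2·area = 120  (B↔C swapped to make it positive)
  edge (0, 0)→(12, 0): d=(12,0) top-left  bias=+0
  edge (12, 0)→(12, 10): d=(0,10) right/bottom  bias=-1
  edge (12, 10)→(0, 0): d=(-12,-10) top-left  bias=+0
    (1,0)@(3, 1): e=[12,90,18] → X
    (2,0)@(5, 1): e=[12,70,38] → X
    (3,0)@(7, 1): e=[12,50,58] → X
    (4,0)@(9, 1): e=[12,30,78] → X
    (5,0)@(11, 1): e=[12,10,98] → X
    (6,0)@(13, 1): e=[12,-10,118] → .
    (1,1)@(3, 3): e=[36,90,-6] → .
    (2,1)@(5, 3): e=[36,70,14] → X
    (6,1)@(13, 3): e=[36,-10,94] → .
    (2,2)@(5, 5): e=[60,70,-10] → .
    (3,2)@(7, 5): e=[60,50,10] → X
    (6,2)@(13, 5): e=[60,-10,70] → .
  covered (15 px):
    . X X X X X . . . . . .
    . . X X X X . . . . . .
    . . . X X X . . . . . .
    . . . . X X . . . . . .
    . . . . . X . . . . . .
T2:
  2·area = 6
  edge (13, 5)→(10, 0): d=(-3,-5) top-left  bias=+0
  edge (10, 0)→(16, 8): d=(6,8) right/bottom  bias=-1
  edge (16, 8)→(13, 5): d=(-3,-3) top-left  bias=+0
    (4,0)@(9, 1): e=[-8,14,0] → .  [on edge]
    (5,1)@(11, 3): e=[-4,10,0] → .  [on edge]
    (6,2)@(13, 5): e=[0,6,0] → X  [on edge]
    (7,2)@(15, 5): e=[10,-10,6] → .
    (6,3)@(13, 7): e=[-6,18,-6] → .
    (7,3)@(15, 7): e=[4,2,0] → X  [on edge]
    (8,3)@(17, 7): e=[14,-14,6] → .
    (7,4)@(15, 9): e=[-2,14,-6] → .
    (8,4)@(17, 9): e=[8,-2,0] → .  [on edge]
  covered (2 px):
    . . . . . . . . . . . .
    . . . . . . . . . . . .
    . . . . . . X . . . . .
    . . . . . . . X . . . .
    . . . . . . . . . . . .
T3:
  2·area = 128
  edge (13, 10)→(4, 2): d=(-9,-8) top-left  bias=+0
  edge (4, 2)→(20, 2): d=(16,0) top-left  bias=+0
  edge (20, 2)→(13, 10): d=(-7,8) right/bottom  bias=-1
    (3,1)@(7, 3): e=[15,16,97] → X
    (4,1)@(9, 3): e=[31,16,81] → X
    (5,1)@(11, 3): e=[47,16,65] → X
    (6,1)@(13, 3): e=[63,16,49] → X
    (7,1)@(15, 3): e=[79,16,33] → X
    (8,1)@(17, 3): e=[95,16,17] → X
    (9,1)@(19, 3): e=[111,16,1] → X
    (10,1)@(21, 3): e=[127,16,-15] → .
    (3,2)@(7, 5): e=[-3,48,83] → .
    (4,2)@(9, 5): e=[13,48,67] → X
    (9,2)@(19, 5): e=[93,48,-13] → .
    (4,3)@(9, 7): e=[-5,80,53] → .
  covered (16 px):
    . . . . . . . . . . . .
    . . . X X X X X X X . .
    . . . . X X X X X . . .
    . . . . . X X X . . . .
    . . . . . . X . . . . .

Result: 38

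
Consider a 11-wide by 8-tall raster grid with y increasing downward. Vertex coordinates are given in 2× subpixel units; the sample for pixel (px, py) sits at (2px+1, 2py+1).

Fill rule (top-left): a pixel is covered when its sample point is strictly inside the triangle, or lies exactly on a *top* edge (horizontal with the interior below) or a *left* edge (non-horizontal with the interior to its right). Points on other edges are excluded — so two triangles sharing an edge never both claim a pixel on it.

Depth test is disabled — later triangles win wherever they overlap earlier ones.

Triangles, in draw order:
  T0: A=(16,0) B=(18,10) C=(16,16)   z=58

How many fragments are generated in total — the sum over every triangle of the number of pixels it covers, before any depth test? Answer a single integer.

T0:
  2·area = 32
  edge (16, 0)→(18, 10): d=(2,10) right/bottom  bias=-1
  edge (18, 10)→(16, 16): d=(-2,6) right/bottom  bias=-1
  edge (16, 16)→(16, 0): d=(0,-16) top-left  bias=+0
    (10,0)@(21, 1): e=[-48,0,80] → .  [on edge]
    (8,2)@(17, 5): e=[0,16,16] → .  [on edge]
    (8,3)@(17, 7): e=[4,12,16] → X
    (9,3)@(19, 7): e=[-16,0,48] → .  [on edge]
    (8,4)@(17, 9): e=[8,8,16] → X
    (9,4)@(19, 9): e=[-12,-4,48] → .
    (8,5)@(17, 11): e=[12,4,16] → X
    (9,5)@(19, 11): e=[-8,-8,48] → .
    (8,6)@(17, 13): e=[16,0,16] → .  [on edge]
    (9,7)@(19, 15): e=[0,-16,48] → .  [on edge]
  covered (3 px):
    . . . . . . . . . . .
    . . . . . . . . . . .
    . . . . . . . . . . .
    . . . . . . . . X . .
    . . . . . . . . X . .
    . . . . . . . . X . .
    . . . . . . . . . . .
    . . . . . . . . . . .

Final: 3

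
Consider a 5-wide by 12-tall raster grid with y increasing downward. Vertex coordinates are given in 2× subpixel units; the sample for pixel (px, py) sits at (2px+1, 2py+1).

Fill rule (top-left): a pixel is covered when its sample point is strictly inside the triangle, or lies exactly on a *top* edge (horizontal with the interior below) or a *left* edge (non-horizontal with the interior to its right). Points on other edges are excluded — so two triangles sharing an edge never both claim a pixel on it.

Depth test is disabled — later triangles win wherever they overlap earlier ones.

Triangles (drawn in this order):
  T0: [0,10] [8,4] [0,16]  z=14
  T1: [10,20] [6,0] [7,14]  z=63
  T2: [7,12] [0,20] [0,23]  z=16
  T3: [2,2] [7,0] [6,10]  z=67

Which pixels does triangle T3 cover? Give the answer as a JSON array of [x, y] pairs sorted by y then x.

T0:
  2·area = 48
  edge (0, 10)→(8, 4): d=(8,-6) top-left  bias=+0
  edge (8, 4)→(0, 16): d=(-8,12) right/bottom  bias=-1
  edge (0, 16)→(0, 10): d=(0,-6) top-left  bias=+0
    (3,2)@(7, 5): e=[2,4,42] → █
    (4,2)@(9, 5): e=[14,-20,54] → ·
    (2,3)@(5, 7): e=[6,12,30] → █
    (3,3)@(7, 7): e=[18,-12,42] → ·
    (1,4)@(3, 9): e=[10,20,18] → █
    (2,4)@(5, 9): e=[22,-4,30] → ·
    (0,5)@(1, 11): e=[14,28,6] → █
    (2,5)@(5, 11): e=[38,-20,30] → ·
    (0,6)@(1, 13): e=[30,12,6] → █
    (1,6)@(3, 13): e=[42,-12,18] → ·
    (0,7)@(1, 15): e=[46,-4,6] → ·
  covered (6 px):
    · · · · ·
    · · · · ·
    · · · █ ·
    · · █ · ·
    · █ · · ·
    █ █ · · ·
    █ · · · ·
    · · · · ·
    · · · · ·
    · · · · ·
    · · · · ·
    · · · · ·
T1:
  2·area = 36  (B↔C swapped to make it positive)
  edge (10, 20)→(7, 14): d=(-3,-6) top-left  bias=+0
  edge (7, 14)→(6, 0): d=(-1,-14) top-left  bias=+0
  edge (6, 0)→(10, 20): d=(4,20) right/bottom  bias=-1
    (3,2)@(7, 5): e=[27,9,0] → ·  [on edge]
    (3,3)@(7, 7): e=[21,7,8] → █
    (4,3)@(9, 7): e=[33,35,-32] → ·
    (3,4)@(7, 9): e=[15,5,16] → █
    (4,4)@(9, 9): e=[27,33,-24] → ·
    (3,5)@(7, 11): e=[9,3,24] → █
    (4,5)@(9, 11): e=[21,31,-16] → ·
    (3,6)@(7, 13): e=[3,1,32] → █
    (4,6)@(9, 13): e=[15,29,-8] → ·
    (3,7)@(7, 15): e=[-3,-1,40] → ·
    (4,7)@(9, 15): e=[9,27,0] → ·  [on edge]
    (4,8)@(9, 17): e=[3,25,8] → █
  covered (5 px):
    · · · · ·
    · · · · ·
    · · · · ·
    · · · █ ·
    · · · █ ·
    · · · █ ·
    · · · █ ·
    · · · · ·
    · · · · █
    · · · · ·
    · · · · ·
    · · · · ·
T2:
  2·area = 21  (B↔C swapped to make it positive)
  edge (7, 12)→(0, 23): d=(-7,11) right/bottom  bias=-1
  edge (0, 23)→(0, 20): d=(0,-3) top-left  bias=+0
  edge (0, 20)→(7, 12): d=(7,-8) top-left  bias=+0
    (2,7)@(5, 15): e=[1,15,5] → █
    (3,7)@(7, 15): e=[-21,21,21] → ·
    (1,8)@(3, 17): e=[9,9,3] → █
    (2,8)@(5, 17): e=[-13,15,19] → ·
    (0,9)@(1, 19): e=[17,3,1] → █
    (1,9)@(3, 19): e=[-5,9,17] → ·
    (0,10)@(1, 21): e=[3,3,15] → █
    (1,10)@(3, 21): e=[-19,9,31] → ·
    (0,11)@(1, 23): e=[-11,3,29] → ·
  covered (4 px):
    · · · · ·
    · · · · ·
    · · · · ·
    · · · · ·
    · · · · ·
    · · · · ·
    · · · · ·
    · · █ · ·
    · █ · · ·
    █ · · · ·
    █ · · · ·
    · · · · ·
T3:
  2·area = 48
  edge (2, 2)→(7, 0): d=(5,-2) top-left  bias=+0
  edge (7, 0)→(6, 10): d=(-1,10) right/bottom  bias=-1
  edge (6, 10)→(2, 2): d=(-4,-8) top-left  bias=+0
    (2,0)@(5, 1): e=[1,19,28] → █
    (3,0)@(7, 1): e=[5,-1,44] → ·
    (1,1)@(3, 3): e=[7,37,4] → █
    (3,1)@(7, 3): e=[15,-3,36] → ·
    (1,2)@(3, 5): e=[17,35,-4] → ·
    (2,2)@(5, 5): e=[21,15,12] → █
    (3,2)@(7, 5): e=[25,-5,28] → ·
    (2,3)@(5, 7): e=[31,13,4] → █
    (3,3)@(7, 7): e=[35,-7,20] → ·
    (2,4)@(5, 9): e=[41,11,-4] → ·
  covered (5 px):
    · · █ · ·
    · █ █ · ·
    · · █ · ·
    · · █ · ·
    · · · · ·
    · · · · ·
    · · · · ·
    · · · · ·
    · · · · ·
    · · · · ·
    · · · · ·
    · · · · ·

Answer: [[2,0],[1,1],[2,1],[2,2],[2,3]]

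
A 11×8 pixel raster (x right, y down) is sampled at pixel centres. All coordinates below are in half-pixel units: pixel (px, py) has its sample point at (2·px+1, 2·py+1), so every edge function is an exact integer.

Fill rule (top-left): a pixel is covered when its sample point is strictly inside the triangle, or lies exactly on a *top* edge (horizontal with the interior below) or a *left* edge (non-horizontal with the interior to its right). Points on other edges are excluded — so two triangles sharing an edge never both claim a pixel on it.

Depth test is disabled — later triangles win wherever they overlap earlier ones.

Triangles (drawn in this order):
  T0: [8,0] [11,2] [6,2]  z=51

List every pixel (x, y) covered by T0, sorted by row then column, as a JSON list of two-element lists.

T0:
  2·area = 10
  edge (8, 0)→(11, 2): d=(3,2) right/bottom  bias=-1
  edge (11, 2)→(6, 2): d=(-5,0) right/bottom  bias=-1
  edge (6, 2)→(8, 0): d=(2,-2) top-left  bias=+0
    (3,0)@(7, 1): e=[5,5,0] → █  [on edge]
    (4,0)@(9, 1): e=[1,5,4] → █
    (5,0)@(11, 1): e=[-3,5,8] → ·
    (2,1)@(5, 3): e=[15,-5,0] → ·  [on edge]
    (3,1)@(7, 3): e=[11,-5,4] → ·
    (4,1)@(9, 3): e=[7,-5,8] → ·
    (1,2)@(3, 5): e=[25,-15,0] → ·  [on edge]
    (0,3)@(1, 7): e=[35,-25,0] → ·  [on edge]
  covered (2 px):
    · · · █ █ · · · · · ·
    · · · · · · · · · · ·
    · · · · · · · · · · ·
    · · · · · · · · · · ·
    · · · · · · · · · · ·
    · · · · · · · · · · ·
    · · · · · · · · · · ·
    · · · · · · · · · · ·

Final: [[3,0],[4,0]]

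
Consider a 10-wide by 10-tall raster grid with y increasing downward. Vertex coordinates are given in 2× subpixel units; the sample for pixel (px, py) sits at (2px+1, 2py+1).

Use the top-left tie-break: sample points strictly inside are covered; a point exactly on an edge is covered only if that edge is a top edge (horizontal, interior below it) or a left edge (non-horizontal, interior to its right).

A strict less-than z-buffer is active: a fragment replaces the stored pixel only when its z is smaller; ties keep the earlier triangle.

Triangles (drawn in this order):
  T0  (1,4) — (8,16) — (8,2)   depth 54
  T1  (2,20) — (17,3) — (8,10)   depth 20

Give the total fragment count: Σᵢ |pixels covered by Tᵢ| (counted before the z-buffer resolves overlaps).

T0:
  2·area = 98  (B↔C swapped to make it positive)
  edge (1, 4)→(8, 2): d=(7,-2) top-left  bias=+0
  edge (8, 2)→(8, 16): d=(0,14) right/bottom  bias=-1
  edge (8, 16)→(1, 4): d=(-7,-12) top-left  bias=+0
    (2,1)@(5, 3): e=[1,42,55] → #
    (3,1)@(7, 3): e=[5,14,79] → #
    (4,1)@(9, 3): e=[9,-14,103] → ·
    (1,2)@(3, 5): e=[11,70,17] → #
    (4,2)@(9, 5): e=[23,-14,89] → ·
    (1,3)@(3, 7): e=[25,70,3] → #
    (4,3)@(9, 7): e=[37,-14,75] → ·
    (1,4)@(3, 9): e=[39,70,-11] → ·
    (2,4)@(5, 9): e=[43,42,13] → #
    (4,4)@(9, 9): e=[51,-14,61] → ·
    (2,5)@(5, 11): e=[57,42,-1] → ·
    (3,5)@(7, 11): e=[61,14,23] → #
  covered (12 px):
    · · · · · · · · · ·
    · · # # · · · · · ·
    · # # # · · · · · ·
    · # # # · · · · · ·
    · · # # · · · · · ·
    · · · # · · · · · ·
    · · · # · · · · · ·
    · · · · · · · · · ·
    · · · · · · · · · ·
    · · · · · · · · · ·
T1:
  2·area = 48  (B↔C swapped to make it positive)
  edge (2, 20)→(8, 10): d=(6,-10) top-left  bias=+0
  edge (8, 10)→(17, 3): d=(9,-7) top-left  bias=+0
  edge (17, 3)→(2, 20): d=(-15,17) right/bottom  bias=-1
    (8,1)@(17, 3): e=[48,0,0] → ·  [on edge]
    (5,2)@(11, 5): e=[0,-24,72] → ·  [on edge]
    (7,2)@(15, 5): e=[40,4,4] → #
    (8,2)@(17, 5): e=[60,18,-30] → ·
    (6,3)@(13, 7): e=[32,8,8] → #
    (7,3)@(15, 7): e=[52,22,-26] → ·
    (5,4)@(11, 9): e=[24,12,12] → #
    (6,4)@(13, 9): e=[44,26,-22] → ·
    (4,5)@(9, 11): e=[16,16,16] → #
    (5,5)@(11, 11): e=[36,30,-18] → ·
    (3,6)@(7, 13): e=[8,20,20] → #
    (4,6)@(9, 13): e=[28,34,-14] → ·
    (2,7)@(5, 15): e=[0,24,24] → #  [on edge]
  covered (6 px):
    · · · · · · · · · ·
    · · · · · · · · · ·
    · · · · · · · # · ·
    · · · · · · # · · ·
    · · · · · # · · · ·
    · · · · # · · · · ·
    · · · # · · · · · ·
    · · # · · · · · · ·
    · · · · · · · · · ·
    · · · · · · · · · ·

Result: 18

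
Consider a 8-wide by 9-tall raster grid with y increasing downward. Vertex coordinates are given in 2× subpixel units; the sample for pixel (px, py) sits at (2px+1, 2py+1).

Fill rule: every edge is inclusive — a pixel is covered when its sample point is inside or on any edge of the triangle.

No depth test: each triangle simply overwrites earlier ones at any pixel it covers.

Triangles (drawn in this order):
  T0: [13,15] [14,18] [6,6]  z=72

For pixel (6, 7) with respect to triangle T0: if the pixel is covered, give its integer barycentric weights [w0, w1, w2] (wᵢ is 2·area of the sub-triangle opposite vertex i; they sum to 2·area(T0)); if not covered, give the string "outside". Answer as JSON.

T0:
  2·area = 12
  edge (13, 15)→(14, 18): d=(1,3) inclusive
  edge (14, 18)→(6, 6): d=(-8,-12) inclusive
  edge (6, 6)→(13, 15): d=(7,9) inclusive
    (4,1)@(9, 3): e=[0,60,-48] → ·  [on edge]
    (5,4)@(11, 9): e=[0,36,-24] → ·  [on edge]
    (5,6)@(11, 13): e=[4,4,4] → #
    (6,6)@(13, 13): e=[-2,28,-14] → ·
    (5,7)@(11, 15): e=[6,-12,18] → ·
    (6,7)@(13, 15): e=[0,12,0] → #  [on edge]
    (7,7)@(15, 15): e=[-6,36,-18] → ·
    (6,8)@(13, 17): e=[2,-4,14] → ·
  covered (2 px):
    · · · · · · · ·
    · · · · · · · ·
    · · · · · · · ·
    · · · · · · · ·
    · · · · · · · ·
    · · · · · · · ·
    · · · · · # · ·
    · · · · · · # ·
    · · · · · · · ·

Final: [12,0,0]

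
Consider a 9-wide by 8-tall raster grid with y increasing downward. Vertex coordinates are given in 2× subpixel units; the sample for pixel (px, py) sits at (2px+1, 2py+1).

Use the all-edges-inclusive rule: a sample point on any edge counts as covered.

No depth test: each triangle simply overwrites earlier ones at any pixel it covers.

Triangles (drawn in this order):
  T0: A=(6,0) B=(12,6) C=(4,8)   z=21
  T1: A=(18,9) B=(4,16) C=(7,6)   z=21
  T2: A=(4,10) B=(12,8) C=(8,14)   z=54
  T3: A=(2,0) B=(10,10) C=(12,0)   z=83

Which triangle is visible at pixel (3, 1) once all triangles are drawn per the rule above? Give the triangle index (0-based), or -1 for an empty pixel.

T0:
  2·area = 60
  edge (6, 0)→(12, 6): d=(6,6) inclusive
  edge (12, 6)→(4, 8): d=(-8,2) inclusive
  edge (4, 8)→(6, 0): d=(2,-8) inclusive
    (3,0)@(7, 1): e=[0,50,10] → █  [on edge]
    (4,0)@(9, 1): e=[-12,46,26] → ·
    (3,1)@(7, 3): e=[12,34,14] → █
    (4,1)@(9, 3): e=[0,30,30] → █  [on edge]
    (5,1)@(11, 3): e=[-12,26,46] → ·
    (2,2)@(5, 5): e=[36,22,2] → █
    (5,2)@(11, 5): e=[0,10,50] → █  [on edge]
    (6,2)@(13, 5): e=[-12,6,66] → ·
    (2,3)@(5, 7): e=[48,6,6] → █
    (4,3)@(9, 7): e=[24,-2,38] → ·
    (5,3)@(11, 7): e=[12,-6,54] → ·
    (6,3)@(13, 7): e=[0,-10,70] → ·  [on edge]
    (7,4)@(15, 9): e=[0,-30,90] → ·  [on edge]
    (8,5)@(17, 11): e=[0,-50,110] → ·  [on edge]
  covered (9 px):
    · · · █ · · · · ·
    · · · █ █ · · · ·
    · · █ █ █ █ · · ·
    · · █ █ · · · · ·
    · · · · · · · · ·
    · · · · · · · · ·
    · · · · · · · · ·
    · · · · · · · · ·
T1:
  2·area = 119
  edge (18, 9)→(4, 16): d=(-14,7) inclusive
  edge (4, 16)→(7, 6): d=(3,-10) inclusive
  edge (7, 6)→(18, 9): d=(11,3) inclusive
    (3,3)@(7, 7): e=[105,3,11] → █
    (4,3)@(9, 7): e=[91,23,5] → █
    (5,3)@(11, 7): e=[77,43,-1] → ·
    (3,4)@(7, 9): e=[77,9,33] → █
    (5,4)@(11, 9): e=[49,49,21] → █
    (6,4)@(13, 9): e=[35,69,15] → █
    (7,4)@(15, 9): e=[21,89,9] → █
    (8,4)@(17, 9): e=[7,109,3] → █
    (3,5)@(7, 11): e=[49,15,55] → █
    (7,5)@(15, 11): e=[-7,95,31] → ·
    (8,5)@(17, 11): e=[-21,115,25] → ·
    (2,6)@(5, 13): e=[35,1,83] → █
  covered (16 px):
    · · · · · · · · ·
    · · · · · · · · ·
    · · · · · · · · ·
    · · · █ █ · · · ·
    · · · █ █ █ █ █ █
    · · · █ █ █ █ · ·
    · · █ █ █ · · · ·
    · · █ · · · · · ·
T2:
  2·area = 40
  edge (4, 10)→(12, 8): d=(8,-2) inclusive
  edge (12, 8)→(8, 14): d=(-4,6) inclusive
  edge (8, 14)→(4, 10): d=(-4,-4) inclusive
    (0,3)@(1, 7): e=[-30,70,0] → ·  [on edge]
    (1,4)@(3, 9): e=[-10,50,0] → ·  [on edge]
    (4,4)@(9, 9): e=[2,14,24] → █
    (5,4)@(11, 9): e=[6,2,32] → █
    (6,4)@(13, 9): e=[10,-10,40] → ·
    (2,5)@(5, 11): e=[10,30,0] → █  [on edge]
    (3,5)@(7, 11): e=[14,18,8] → █
    (5,5)@(11, 11): e=[22,-6,24] → ·
    (2,6)@(5, 13): e=[26,22,-8] → ·
    (3,6)@(7, 13): e=[30,10,0] → █  [on edge]
    (4,6)@(9, 13): e=[34,-2,8] → ·
    (3,7)@(7, 15): e=[46,2,-8] → ·
    (4,7)@(9, 15): e=[50,-10,0] → ·  [on edge]
  covered (6 px):
    · · · · · · · · ·
    · · · · · · · · ·
    · · · · · · · · ·
    · · · · · · · · ·
    · · · · █ █ · · ·
    · · █ █ █ · · · ·
    · · · █ · · · · ·
    · · · · · · · · ·
T3:
  2·area = 100  (B↔C swapped to make it positive)
  edge (2, 0)→(12, 0): d=(10,0) inclusive
  edge (12, 0)→(10, 10): d=(-2,10) inclusive
  edge (10, 10)→(2, 0): d=(-8,-10) inclusive
    (1,0)@(3, 1): e=[10,88,2] → █
    (2,0)@(5, 1): e=[10,68,22] → █
    (3,0)@(7, 1): e=[10,48,42] → █
    (4,0)@(9, 1): e=[10,28,62] → █
    (5,0)@(11, 1): e=[10,8,82] → █
    (6,0)@(13, 1): e=[10,-12,102] → ·
    (1,1)@(3, 3): e=[30,84,-14] → ·
    (2,1)@(5, 3): e=[30,64,6] → █
    (6,1)@(13, 3): e=[30,-16,86] → ·
    (2,2)@(5, 5): e=[50,60,-10] → ·
    (3,2)@(7, 5): e=[50,40,10] → █
    (5,2)@(11, 5): e=[50,0,50] → █  [on edge]
    (4,7)@(9, 15): e=[150,0,-50] → ·  [on edge]
  covered (13 px):
    · █ █ █ █ █ · · ·
    · · █ █ █ █ · · ·
    · · · █ █ █ · · ·
    · · · · █ · · · ·
    · · · · · · · · ·
    · · · · · · · · ·
    · · · · · · · · ·
    · · · · · · · · ·

Z-buffer (winner per pixel, '.' = empty):
  . 3 3 3 3 3 . . .
  . . 3 3 3 3 . . .
  . . 0 3 3 3 . . .
  . . 0 1 3 . . . .
  . . . 1 2 2 1 1 1
  . . 2 2 2 1 1 . .
  . . 1 2 1 . . . .
  . . 1 . . . . . .

Answer: 3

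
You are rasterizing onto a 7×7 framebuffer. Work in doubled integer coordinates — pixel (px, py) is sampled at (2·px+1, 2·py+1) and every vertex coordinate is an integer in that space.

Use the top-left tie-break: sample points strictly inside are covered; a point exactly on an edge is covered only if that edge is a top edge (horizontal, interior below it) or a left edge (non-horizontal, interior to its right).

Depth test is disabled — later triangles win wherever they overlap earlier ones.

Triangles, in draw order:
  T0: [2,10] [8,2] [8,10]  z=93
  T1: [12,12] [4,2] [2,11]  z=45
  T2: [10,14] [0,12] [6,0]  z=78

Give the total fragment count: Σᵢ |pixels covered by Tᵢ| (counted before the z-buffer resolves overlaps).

T0:
  2·area = 48
  edge (2, 10)→(8, 2): d=(6,-8) top-left  bias=+0
  edge (8, 2)→(8, 10): d=(0,8) right/bottom  bias=-1
  edge (8, 10)→(2, 10): d=(-6,0) right/bottom  bias=-1
    (3,2)@(7, 5): e=[10,8,30] → #
    (4,2)@(9, 5): e=[26,-8,30] → ·
    (2,3)@(5, 7): e=[6,24,18] → #
    (4,3)@(9, 7): e=[38,-8,18] → ·
    (1,4)@(3, 9): e=[2,40,6] → #
    (4,4)@(9, 9): e=[50,-8,6] → ·
    (1,5)@(3, 11): e=[14,40,-6] → ·
    (2,5)@(5, 11): e=[30,24,-6] → ·
    (3,5)@(7, 11): e=[46,8,-6] → ·
  covered (6 px):
    · · · · · · ·
    · · · · · · ·
    · · · # · · ·
    · · # # · · ·
    · # # # · · ·
    · · · · · · ·
    · · · · · · ·
T1:
  2·area = 92  (B↔C swapped to make it positive)
  edge (12, 12)→(2, 11): d=(-10,-1) top-left  bias=+0
  edge (2, 11)→(4, 2): d=(2,-9) top-left  bias=+0
  edge (4, 2)→(12, 12): d=(8,10) right/bottom  bias=-1
    (2,2)@(5, 5): e=[63,15,14] → #
    (3,2)@(7, 5): e=[65,33,-6] → ·
    (1,3)@(3, 7): e=[41,1,50] → #
    (3,3)@(7, 7): e=[45,37,10] → #
    (4,3)@(9, 7): e=[47,55,-10] → ·
    (1,4)@(3, 9): e=[21,5,66] → #
    (4,4)@(9, 9): e=[27,59,6] → #
    (5,4)@(11, 9): e=[29,77,-14] → ·
    (1,5)@(3, 11): e=[1,9,82] → #
    (5,5)@(11, 11): e=[9,81,2] → #
    (6,5)@(13, 11): e=[11,99,-18] → ·
    (1,6)@(3, 13): e=[-19,13,98] → ·
  covered (13 px):
    · · · · · · ·
    · · · · · · ·
    · · # · · · ·
    · # # # · · ·
    · # # # # · ·
    · # # # # # ·
    · · · · · · ·
T2:
  2·area = 132
  edge (10, 14)→(0, 12): d=(-10,-2) top-left  bias=+0
  edge (0, 12)→(6, 0): d=(6,-12) top-left  bias=+0
  edge (6, 0)→(10, 14): d=(4,14) right/bottom  bias=-1
    (2,1)@(5, 3): e=[100,6,26] → #
    (3,1)@(7, 3): e=[104,30,-2] → ·
    (2,2)@(5, 5): e=[80,18,34] → #
    (3,2)@(7, 5): e=[84,42,6] → #
    (4,2)@(9, 5): e=[88,66,-22] → ·
    (1,3)@(3, 7): e=[56,6,70] → #
    (4,3)@(9, 7): e=[68,78,-14] → ·
    (1,4)@(3, 9): e=[36,18,78] → #
    (4,4)@(9, 9): e=[48,90,-6] → ·
    (0,5)@(1, 11): e=[12,6,114] → #
    (4,5)@(9, 11): e=[28,102,2] → #
    (5,5)@(11, 11): e=[32,126,-26] → ·
    (2,6)@(5, 13): e=[0,66,66] → #  [on edge]
  covered (17 px):
    · · · · · · ·
    · · # · · · ·
    · · # # · · ·
    · # # # · · ·
    · # # # · · ·
    # # # # # · ·
    · · # # # · ·

Result: 36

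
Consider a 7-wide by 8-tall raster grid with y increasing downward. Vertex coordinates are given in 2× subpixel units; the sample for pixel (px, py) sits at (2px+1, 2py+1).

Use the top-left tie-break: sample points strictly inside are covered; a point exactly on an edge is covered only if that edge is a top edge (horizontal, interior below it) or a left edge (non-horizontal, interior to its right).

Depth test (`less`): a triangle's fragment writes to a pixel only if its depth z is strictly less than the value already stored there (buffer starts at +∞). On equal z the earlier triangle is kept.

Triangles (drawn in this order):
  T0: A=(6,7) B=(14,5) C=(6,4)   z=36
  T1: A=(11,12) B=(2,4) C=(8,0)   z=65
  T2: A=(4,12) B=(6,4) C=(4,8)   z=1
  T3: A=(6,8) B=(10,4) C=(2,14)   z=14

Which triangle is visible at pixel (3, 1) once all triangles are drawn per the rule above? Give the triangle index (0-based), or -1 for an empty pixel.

T0:
  2·area = 24  (B↔C swapped to make it positive)
  edge (6, 7)→(6, 4): d=(0,-3) top-left  bias=+0
  edge (6, 4)→(14, 5): d=(8,1) right/bottom  bias=-1
  edge (14, 5)→(6, 7): d=(-8,2) right/bottom  bias=-1
    (3,2)@(7, 5): e=[3,7,14] → #
    (4,2)@(9, 5): e=[9,5,10] → #
    (5,2)@(11, 5): e=[15,3,6] → #
    (6,2)@(13, 5): e=[21,1,2] → #
    (3,3)@(7, 7): e=[3,23,-2] → ·
    (4,3)@(9, 7): e=[9,21,-6] → ·
    (5,3)@(11, 7): e=[15,19,-10] → ·
    (6,3)@(13, 7): e=[21,17,-14] → ·
  covered (4 px):
    · · · · · · ·
    · · · · · · ·
    · · · # # # #
    · · · · · · ·
    · · · · · · ·
    · · · · · · ·
    · · · · · · ·
    · · · · · · ·
T1:
  2·area = 84
  edge (11, 12)→(2, 4): d=(-9,-8) top-left  bias=+0
  edge (2, 4)→(8, 0): d=(6,-4) top-left  bias=+0
  edge (8, 0)→(11, 12): d=(3,12) right/bottom  bias=-1
    (3,0)@(7, 1): e=[67,2,15] → #
    (4,0)@(9, 1): e=[83,10,-9] → ·
    (2,1)@(5, 3): e=[33,6,45] → #
    (4,1)@(9, 3): e=[65,22,-3] → ·
    (2,2)@(5, 5): e=[15,18,51] → #
    (4,2)@(9, 5): e=[47,34,3] → #
    (5,2)@(11, 5): e=[63,42,-21] → ·
    (2,3)@(5, 7): e=[-3,30,57] → ·
    (3,3)@(7, 7): e=[13,38,33] → #
    (5,3)@(11, 7): e=[45,54,-15] → ·
    (3,4)@(7, 9): e=[-5,50,39] → ·
    (4,4)@(9, 9): e=[11,58,15] → #
  covered (9 px):
    · · · # · · ·
    · · # # · · ·
    · · # # # · ·
    · · · # # · ·
    · · · · # · ·
    · · · · · · ·
    · · · · · · ·
    · · · · · · ·
T2:
  2·area = 8  (B↔C swapped to make it positive)
  edge (4, 12)→(4, 8): d=(0,-4) top-left  bias=+0
  edge (4, 8)→(6, 4): d=(2,-4) top-left  bias=+0
  edge (6, 4)→(4, 12): d=(-2,8) right/bottom  bias=-1
    (2,3)@(5, 7): e=[4,2,2] → #
    (3,3)@(7, 7): e=[12,10,-14] → ·
    (2,4)@(5, 9): e=[4,6,-2] → ·
  covered (1 px):
    · · · · · · ·
    · · · · · · ·
    · · · · · · ·
    · · # · · · ·
    · · · · · · ·
    · · · · · · ·
    · · · · · · ·
    · · · · · · ·
T3:
  2·area = 8
  edge (6, 8)→(10, 4): d=(4,-4) top-left  bias=+0
  edge (10, 4)→(2, 14): d=(-8,10) right/bottom  bias=-1
  edge (2, 14)→(6, 8): d=(4,-6) top-left  bias=+0
    (6,0)@(13, 1): e=[0,-6,14] → ·  [on edge]
    (5,1)@(11, 3): e=[0,-2,10] → ·  [on edge]
    (4,2)@(9, 5): e=[0,2,6] → #  [on edge]
    (5,2)@(11, 5): e=[8,-18,18] → ·
    (3,3)@(7, 7): e=[0,6,2] → #  [on edge]
    (4,3)@(9, 7): e=[8,-14,14] → ·
    (2,4)@(5, 9): e=[0,10,-2] → ·  [on edge]
    (3,4)@(7, 9): e=[8,-10,10] → ·
    (1,5)@(3, 11): e=[0,14,-6] → ·  [on edge]
    (0,6)@(1, 13): e=[0,18,-10] → ·  [on edge]
  covered (2 px):
    · · · · · · ·
    · · · · · · ·
    · · · · # · ·
    · · · # · · ·
    · · · · · · ·
    · · · · · · ·
    · · · · · · ·
    · · · · · · ·

Z-buffer (winner per pixel, '.' = empty):
  . . . 1 . . .
  . . 1 1 . . .
  . . 1 0 3 0 0
  . . 2 3 1 . .
  . . . . 1 . .
  . . . . . . .
  . . . . . . .
  . . . . . . .

Result: 1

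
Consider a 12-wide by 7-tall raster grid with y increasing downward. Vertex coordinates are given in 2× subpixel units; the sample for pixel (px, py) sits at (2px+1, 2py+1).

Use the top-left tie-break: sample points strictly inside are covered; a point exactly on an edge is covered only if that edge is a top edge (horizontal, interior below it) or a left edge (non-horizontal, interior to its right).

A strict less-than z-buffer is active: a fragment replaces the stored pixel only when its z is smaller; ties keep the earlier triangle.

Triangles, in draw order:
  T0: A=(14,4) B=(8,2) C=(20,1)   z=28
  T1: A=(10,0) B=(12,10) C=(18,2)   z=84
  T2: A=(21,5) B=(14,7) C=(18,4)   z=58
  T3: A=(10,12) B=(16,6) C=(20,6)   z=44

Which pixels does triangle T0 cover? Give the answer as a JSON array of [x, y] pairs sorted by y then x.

T0:
  2·area = 30
  edge (14, 4)→(8, 2): d=(-6,-2) top-left  bias=+0
  edge (8, 2)→(20, 1): d=(12,-1) top-left  bias=+0
  edge (20, 1)→(14, 4): d=(-6,3) right/bottom  bias=-1
    (2,0)@(5, 1): e=[0,-15,45] → .  [on edge]
    (5,1)@(11, 3): e=[0,15,15] → X  [on edge]
    (6,1)@(13, 3): e=[4,17,9] → X
    (7,1)@(15, 3): e=[8,19,3] → X
    (8,1)@(17, 3): e=[12,21,-3] → .
    (5,2)@(11, 5): e=[-12,39,3] → .
    (6,2)@(13, 5): e=[-8,41,-3] → .
    (7,2)@(15, 5): e=[-4,43,-9] → .
    (8,2)@(17, 5): e=[0,45,-15] → .  [on edge]
    (11,3)@(23, 7): e=[0,75,-45] → .  [on edge]
  covered (3 px):
    . . . . . . . . . . . .
    . . . . . X X X . . . .
    . . . . . . . . . . . .
    . . . . . . . . . . . .
    . . . . . . . . . . . .
    . . . . . . . . . . . .
    . . . . . . . . . . . .
T1:
  2·area = 76  (B↔C swapped to make it positive)
  edge (10, 0)→(18, 2): d=(8,2) right/bottom  bias=-1
  edge (18, 2)→(12, 10): d=(-6,8) right/bottom  bias=-1
  edge (12, 10)→(10, 0): d=(-2,-10) top-left  bias=+0
    (5,0)@(11, 1): e=[6,62,8] → X
    (6,0)@(13, 1): e=[2,46,28] → X
    (7,0)@(15, 1): e=[-2,30,48] → .
    (5,1)@(11, 3): e=[22,50,4] → X
    (7,1)@(15, 3): e=[14,18,44] → X
    (8,1)@(17, 3): e=[10,2,64] → X
    (9,1)@(19, 3): e=[6,-14,84] → .
    (5,2)@(11, 5): e=[38,38,0] → X  [on edge]
    (8,2)@(17, 5): e=[26,-10,60] → .
    (5,3)@(11, 7): e=[54,26,-4] → .
    (6,3)@(13, 7): e=[50,10,16] → X
    (7,3)@(15, 7): e=[46,-6,36] → .
  covered (10 px):
    . . . . . X X . . . . .
    . . . . . X X X X . . .
    . . . . . X X X . . . .
    . . . . . . X . . . . .
    . . . . . . . . . . . .
    . . . . . . . . . . . .
    . . . . . . . . . . . .
T2:
  2·area = 13
  edge (21, 5)→(14, 7): d=(-7,2) right/bottom  bias=-1
  edge (14, 7)→(18, 4): d=(4,-3) top-left  bias=+0
  edge (18, 4)→(21, 5): d=(3,1) right/bottom  bias=-1
    (4,0)@(9, 1): e=[52,-39,0] → .  [on edge]
    (7,1)@(15, 3): e=[26,-13,0] → .  [on edge]
    (8,2)@(17, 5): e=[8,1,4] → X
    (9,2)@(19, 5): e=[4,7,2] → X
    (10,2)@(21, 5): e=[0,13,0] → .  [on edge]
    (8,3)@(17, 7): e=[-6,9,10] → .
    (9,3)@(19, 7): e=[-10,15,8] → .
    (3,4)@(7, 9): e=[0,-13,26] → .  [on edge]
  covered (2 px):
    . . . . . . . . . . . .
    . . . . . . . . . . . .
    . . . . . . . . X X . .
    . . . . . . . . . . . .
    . . . . . . . . . . . .
    . . . . . . . . . . . .
    . . . . . . . . . . . .
T3:
  2·area = 24
  edge (10, 12)→(16, 6): d=(6,-6) top-left  bias=+0
  edge (16, 6)→(20, 6): d=(4,0) top-left  bias=+0
  edge (20, 6)→(10, 12): d=(-10,6) right/bottom  bias=-1
    (10,0)@(21, 1): e=[0,-20,44] → .  [on edge]
    (9,1)@(19, 3): e=[0,-12,36] → .  [on edge]
    (8,2)@(17, 5): e=[0,-4,28] → .  [on edge]
    (7,3)@(15, 7): e=[0,4,20] → X  [on edge]
    (8,3)@(17, 7): e=[12,4,8] → X
    (9,3)@(19, 7): e=[24,4,-4] → .
    (6,4)@(13, 9): e=[0,12,12] → X  [on edge]
    (7,4)@(15, 9): e=[12,12,0] → .  [on edge]
    (8,4)@(17, 9): e=[24,12,-12] → .
    (5,5)@(11, 11): e=[0,20,4] → X  [on edge]
    (6,5)@(13, 11): e=[12,20,-8] → .
    (4,6)@(9, 13): e=[0,28,-4] → .  [on edge]
  covered (4 px):
    . . . . . . . . . . . .
    . . . . . . . . . . . .
    . . . . . . . . . . . .
    . . . . . . . X X . . .
    . . . . . . X . . . . .
    . . . . . X . . . . . .
    . . . . . . . . . . . .

Final: [[5,1],[6,1],[7,1]]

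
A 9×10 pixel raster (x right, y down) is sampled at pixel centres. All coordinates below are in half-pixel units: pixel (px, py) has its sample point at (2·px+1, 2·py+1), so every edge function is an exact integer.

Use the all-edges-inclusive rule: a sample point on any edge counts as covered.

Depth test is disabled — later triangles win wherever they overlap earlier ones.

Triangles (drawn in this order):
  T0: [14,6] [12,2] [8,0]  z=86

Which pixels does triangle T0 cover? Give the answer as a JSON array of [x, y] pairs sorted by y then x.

T0:
  2·area = 12  (B↔C swapped to make it positive)
  edge (14, 6)→(8, 0): d=(-6,-6) inclusive
  edge (8, 0)→(12, 2): d=(4,2) inclusive
  edge (12, 2)→(14, 6): d=(2,4) inclusive
    (4,0)@(9, 1): e=[0,2,10] → X  [on edge]
    (5,0)@(11, 1): e=[12,-2,2] → .
    (4,1)@(9, 3): e=[-12,10,14] → .
    (5,1)@(11, 3): e=[0,6,6] → X  [on edge]
    (6,1)@(13, 3): e=[12,2,-2] → .
    (5,2)@(11, 5): e=[-12,14,10] → .
    (6,2)@(13, 5): e=[0,10,2] → X  [on edge]
    (7,2)@(15, 5): e=[12,6,-6] → .
    (6,3)@(13, 7): e=[-12,18,6] → .
    (7,3)@(15, 7): e=[0,14,-2] → .  [on edge]
    (8,4)@(17, 9): e=[0,18,-6] → .  [on edge]
  covered (3 px):
    . . . . X . . . .
    . . . . . X . . .
    . . . . . . X . .
    . . . . . . . . .
    . . . . . . . . .
    . . . . . . . . .
    . . . . . . . . .
    . . . . . . . . .
    . . . . . . . . .
    . . . . . . . . .

Answer: [[4,0],[5,1],[6,2]]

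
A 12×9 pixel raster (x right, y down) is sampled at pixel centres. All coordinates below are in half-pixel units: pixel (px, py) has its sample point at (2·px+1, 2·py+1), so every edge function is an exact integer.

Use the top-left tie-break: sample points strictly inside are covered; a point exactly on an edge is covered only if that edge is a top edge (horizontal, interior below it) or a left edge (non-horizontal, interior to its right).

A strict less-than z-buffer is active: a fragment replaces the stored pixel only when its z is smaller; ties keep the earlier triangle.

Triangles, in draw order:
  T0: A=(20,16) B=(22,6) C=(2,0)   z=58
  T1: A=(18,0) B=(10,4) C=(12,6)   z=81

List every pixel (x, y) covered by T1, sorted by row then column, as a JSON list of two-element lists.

T0:
  2·area = 212  (B↔C swapped to make it positive)
  edge (20, 16)→(2, 0): d=(-18,-16) top-left  bias=+0
  edge (2, 0)→(22, 6): d=(20,6) right/bottom  bias=-1
  edge (22, 6)→(20, 16): d=(-2,10) right/bottom  bias=-1
    (2,0)@(5, 1): e=[30,2,180] → #
    (3,0)@(7, 1): e=[62,-10,160] → ·
    (11,0)@(23, 1): e=[318,-106,0] → ·  [on edge]
    (2,1)@(5, 3): e=[-6,42,176] → ·
    (3,1)@(7, 3): e=[26,30,156] → #
    (4,1)@(9, 3): e=[58,18,136] → #
    (5,1)@(11, 3): e=[90,6,116] → #
    (6,1)@(13, 3): e=[122,-6,96] → ·
    (3,2)@(7, 5): e=[-10,70,152] → ·
    (4,2)@(9, 5): e=[22,58,132] → #
    (6,2)@(13, 5): e=[86,34,92] → #
    (7,2)@(15, 5): e=[118,22,72] → #
    (10,5)@(21, 11): e=[106,106,0] → ·  [on edge]
  covered (26 px):
    · · # · · · · · · · · ·
    · · · # # # · · · · · ·
    · · · · # # # # # · · ·
    · · · · · # # # # # # ·
    · · · · · · # # # # # ·
    · · · · · · · # # # · ·
    · · · · · · · · # # · ·
    · · · · · · · · · # · ·
    · · · · · · · · · · · ·
T1:
  2·area = 24  (B↔C swapped to make it positive)
  edge (18, 0)→(12, 6): d=(-6,6) right/bottom  bias=-1
  edge (12, 6)→(10, 4): d=(-2,-2) top-left  bias=+0
  edge (10, 4)→(18, 0): d=(8,-4) top-left  bias=+0
    (3,0)@(7, 1): e=[60,0,-36] → ·  [on edge]
    (8,0)@(17, 1): e=[0,20,4] → ·  [on edge]
    (4,1)@(9, 3): e=[36,0,-12] → ·  [on edge]
    (6,1)@(13, 3): e=[12,8,4] → #
    (7,1)@(15, 3): e=[0,12,12] → ·  [on edge]
    (5,2)@(11, 5): e=[12,0,12] → #  [on edge]
    (6,2)@(13, 5): e=[0,4,20] → ·  [on edge]
    (5,3)@(11, 7): e=[0,-4,28] → ·  [on edge]
    (6,3)@(13, 7): e=[-12,0,36] → ·  [on edge]
    (4,4)@(9, 9): e=[0,-12,36] → ·  [on edge]
    (7,4)@(15, 9): e=[-36,0,60] → ·  [on edge]
    (3,5)@(7, 11): e=[0,-20,44] → ·  [on edge]
    (8,5)@(17, 11): e=[-60,0,84] → ·  [on edge]
    (2,6)@(5, 13): e=[0,-28,52] → ·  [on edge]
    (9,6)@(19, 13): e=[-84,0,108] → ·  [on edge]
    (1,7)@(3, 15): e=[0,-36,60] → ·  [on edge]
    (10,7)@(21, 15): e=[-108,0,132] → ·  [on edge]
    (0,8)@(1, 17): e=[0,-44,68] → ·  [on edge]
    (11,8)@(23, 17): e=[-132,0,156] → ·  [on edge]
  covered (2 px):
    · · · · · · · · · · · ·
    · · · · · · # · · · · ·
    · · · · · # · · · · · ·
    · · · · · · · · · · · ·
    · · · · · · · · · · · ·
    · · · · · · · · · · · ·
    · · · · · · · · · · · ·
    · · · · · · · · · · · ·
    · · · · · · · · · · · ·

Answer: [[6,1],[5,2]]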